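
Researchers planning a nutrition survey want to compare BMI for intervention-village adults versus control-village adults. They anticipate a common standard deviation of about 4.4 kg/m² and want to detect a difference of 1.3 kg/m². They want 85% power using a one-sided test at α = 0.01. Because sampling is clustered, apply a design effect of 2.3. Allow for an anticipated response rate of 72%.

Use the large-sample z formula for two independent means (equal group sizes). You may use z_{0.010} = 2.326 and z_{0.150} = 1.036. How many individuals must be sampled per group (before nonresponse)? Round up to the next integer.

n = (z_α + z_β)² · (σ₁² + σ₂²) / δ²
  = (2.326 + 1.036)² · (2·4.4² = 38.72) / 1.3²
  = 11.3030 · 38.72 / 1.69
  = 258.97
Design effect: 2.3 × 258.97 = 595.62.
Adjust for 72% response: 595.62 / 0.72 = 827.26.
Round up → n = 828 per group.

n = 828 per group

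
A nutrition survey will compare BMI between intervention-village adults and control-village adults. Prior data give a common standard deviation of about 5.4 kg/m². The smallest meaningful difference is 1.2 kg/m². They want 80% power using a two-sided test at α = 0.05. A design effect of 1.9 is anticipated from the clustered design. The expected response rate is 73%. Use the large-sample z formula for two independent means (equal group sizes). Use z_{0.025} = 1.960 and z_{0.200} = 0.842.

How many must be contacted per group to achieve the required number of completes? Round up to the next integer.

n = 828 per group

n = (z_{α/2} + z_β)² · (σ₁² + σ₂²) / δ²
  = (1.960 + 0.842)² · (2·5.4² = 58.32) / 1.2²
  = 7.8512 · 58.32 / 1.44
  = 317.97
Design effect: 1.9 × 317.97 = 604.15.
Adjust for 73% response: 604.15 / 0.73 = 827.60.
Round up → n = 828 per group.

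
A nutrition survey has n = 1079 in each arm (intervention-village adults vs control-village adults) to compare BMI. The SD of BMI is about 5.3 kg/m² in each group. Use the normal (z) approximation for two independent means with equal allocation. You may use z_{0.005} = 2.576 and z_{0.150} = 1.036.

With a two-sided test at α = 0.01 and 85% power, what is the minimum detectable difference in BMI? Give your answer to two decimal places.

Minimum detectable difference ≈ 0.82 kg/m²

δ = (z_{α/2} + z_β) · √((σ₁²+σ₂²)/n)
  = (2.576 + 1.036) · √(56.18/1079)
  = 3.612 · √0.05207
  = 3.612 · 0.2282
  = 0.8242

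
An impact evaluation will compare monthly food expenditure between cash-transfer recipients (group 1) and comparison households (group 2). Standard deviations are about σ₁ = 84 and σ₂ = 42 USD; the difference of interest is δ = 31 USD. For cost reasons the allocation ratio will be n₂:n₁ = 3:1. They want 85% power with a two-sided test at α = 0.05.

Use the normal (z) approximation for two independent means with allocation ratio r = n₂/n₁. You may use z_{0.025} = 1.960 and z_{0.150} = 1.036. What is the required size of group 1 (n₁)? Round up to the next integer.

n₁ = 72

n₁ = (z_{α/2} + z_β)² · (σ₁² + σ₂²/r) / δ²
   = (1.960 + 1.036)² · (84² + 42²/3) / 31²
   = 8.9760 · (7056 + 588) / 961
   = 8.9760 · 7644 / 961
   = 71.40
Round up → n₁ = 72; n₂ = r·n₁ = 3 × 72 = 216.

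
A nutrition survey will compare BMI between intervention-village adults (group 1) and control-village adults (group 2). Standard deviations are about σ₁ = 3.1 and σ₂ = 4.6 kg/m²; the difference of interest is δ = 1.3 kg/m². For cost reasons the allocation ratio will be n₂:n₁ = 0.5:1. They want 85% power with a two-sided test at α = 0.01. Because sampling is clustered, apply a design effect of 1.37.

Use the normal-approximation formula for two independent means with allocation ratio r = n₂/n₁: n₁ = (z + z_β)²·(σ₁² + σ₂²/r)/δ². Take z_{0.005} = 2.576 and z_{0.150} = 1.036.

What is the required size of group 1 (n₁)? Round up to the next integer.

n₁ = 550

n₁ = (z_{α/2} + z_β)² · (σ₁² + σ₂²/r) / δ²
   = (2.576 + 1.036)² · (3.1² + 4.6²/0.5) / 1.3²
   = 13.0465 · (9.61 + 42.32) / 1.69
   = 13.0465 · 51.93 / 1.69
   = 400.89
Design effect: 1.37 × 400.89 = 549.22.
Round up → n₁ = 550; n₂ = r·n₁ = 0.5 × 550 = 275.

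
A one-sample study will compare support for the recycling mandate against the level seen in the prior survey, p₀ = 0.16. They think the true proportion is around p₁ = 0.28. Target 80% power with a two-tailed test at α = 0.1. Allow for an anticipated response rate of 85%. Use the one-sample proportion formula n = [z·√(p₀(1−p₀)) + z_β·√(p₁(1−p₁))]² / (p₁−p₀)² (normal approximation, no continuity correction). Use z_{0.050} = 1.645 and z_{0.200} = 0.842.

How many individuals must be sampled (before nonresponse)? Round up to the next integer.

n = 79

n = [z_{α/2}·√(p₀q₀) + z_β·√(p₁q₁)]² / (p₁ − p₀)²
  = [1.645·√(0.16·0.84) + 0.842·√(0.28·0.72)]² / (0.12)²
  = [1.645·0.3666 + 0.842·0.4490]² / 0.0144
  = [0.9811]² / 0.0144
  = 66.85
Adjust for 85% response: 66.85 / 0.85 = 78.64.
Round up → n = 79.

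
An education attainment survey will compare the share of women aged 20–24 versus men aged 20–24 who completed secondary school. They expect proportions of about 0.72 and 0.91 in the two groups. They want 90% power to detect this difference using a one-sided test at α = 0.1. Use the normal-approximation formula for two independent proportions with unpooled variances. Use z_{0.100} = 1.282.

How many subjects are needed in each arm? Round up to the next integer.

n = (z_α + z_β)² · [p₁(1−p₁) + p₂(1−p₂)] / (p₁ − p₂)²
  = (1.282 + 1.282)² · (0.72·0.28 + 0.91·0.09) / (-0.19)²
  = (2.564)² · (0.2016 + 0.0819) / 0.0361
  = 6.5741 · 0.2835 / 0.0361
  = 51.63
Round up → n = 52 per group.

n = 52 per group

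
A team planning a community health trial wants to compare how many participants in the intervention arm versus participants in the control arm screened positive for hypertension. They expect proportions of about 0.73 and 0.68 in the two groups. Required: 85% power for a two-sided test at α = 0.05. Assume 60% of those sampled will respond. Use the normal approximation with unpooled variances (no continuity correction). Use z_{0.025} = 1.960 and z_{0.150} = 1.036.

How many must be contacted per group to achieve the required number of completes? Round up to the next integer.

n = 2482 per group

n = (z_{α/2} + z_β)² · [p₁(1−p₁) + p₂(1−p₂)] / (p₁ − p₂)²
  = (1.960 + 1.036)² · (0.73·0.27 + 0.68·0.32) / (0.05)²
  = (2.996)² · (0.1971 + 0.2176) / 0.0025
  = 8.9760 · 0.4147 / 0.0025
  = 1488.94
Adjust for 60% response: 1488.94 / 0.60 = 2481.57.
Round up → n = 2482 per group.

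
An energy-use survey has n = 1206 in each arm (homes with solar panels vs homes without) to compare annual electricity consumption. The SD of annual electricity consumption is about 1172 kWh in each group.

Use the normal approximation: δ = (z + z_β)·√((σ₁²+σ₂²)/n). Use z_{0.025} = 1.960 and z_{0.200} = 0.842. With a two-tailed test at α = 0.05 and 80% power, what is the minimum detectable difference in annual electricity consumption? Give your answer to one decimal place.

Minimum detectable difference ≈ 133.7 kWh

δ = (z_{α/2} + z_β) · √((σ₁²+σ₂²)/n)
  = (1.960 + 0.842) · √(2747168/1206)
  = 2.802 · √2277.9
  = 2.802 · 47.7275
  = 133.7325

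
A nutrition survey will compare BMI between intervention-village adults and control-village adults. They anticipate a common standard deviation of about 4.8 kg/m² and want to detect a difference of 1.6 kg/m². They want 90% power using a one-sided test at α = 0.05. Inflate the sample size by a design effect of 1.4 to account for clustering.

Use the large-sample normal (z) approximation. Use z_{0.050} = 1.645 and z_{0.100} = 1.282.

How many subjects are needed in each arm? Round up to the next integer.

n = (z_α + z_β)² · (σ₁² + σ₂²) / δ²
  = (1.645 + 1.282)² · (2·4.8² = 46.08) / 1.6²
  = 8.5673 · 46.08 / 2.56
  = 154.21
Design effect: 1.4 × 154.21 = 215.90.
Round up → n = 216 per group.

n = 216 per group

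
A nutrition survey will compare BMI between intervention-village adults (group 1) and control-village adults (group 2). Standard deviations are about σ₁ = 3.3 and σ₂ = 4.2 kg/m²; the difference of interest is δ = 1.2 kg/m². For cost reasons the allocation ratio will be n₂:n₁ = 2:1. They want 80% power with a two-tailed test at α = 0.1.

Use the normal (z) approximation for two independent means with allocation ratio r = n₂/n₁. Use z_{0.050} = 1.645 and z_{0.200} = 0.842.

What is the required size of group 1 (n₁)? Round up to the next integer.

n₁ = 85

n₁ = (z_{α/2} + z_β)² · (σ₁² + σ₂²/r) / δ²
   = (1.645 + 0.842)² · (3.3² + 4.2²/2) / 1.2²
   = 6.1852 · (10.89 + 8.82) / 1.44
   = 6.1852 · 19.71 / 1.44
   = 84.66
Round up → n₁ = 85; n₂ = r·n₁ = 2 × 85 = 170.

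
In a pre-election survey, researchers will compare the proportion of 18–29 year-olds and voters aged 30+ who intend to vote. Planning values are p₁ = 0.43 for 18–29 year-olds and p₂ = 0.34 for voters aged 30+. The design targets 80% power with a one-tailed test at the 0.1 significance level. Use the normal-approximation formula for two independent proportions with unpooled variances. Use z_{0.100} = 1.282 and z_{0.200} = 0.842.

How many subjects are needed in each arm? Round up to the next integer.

n = 262 per group

n = (z_α + z_β)² · [p₁(1−p₁) + p₂(1−p₂)] / (p₁ − p₂)²
  = (1.282 + 0.842)² · (0.43·0.57 + 0.34·0.66) / (0.09)²
  = (2.124)² · (0.2451 + 0.2244) / 0.0081
  = 4.5114 · 0.4695 / 0.0081
  = 261.49
Round up → n = 262 per group.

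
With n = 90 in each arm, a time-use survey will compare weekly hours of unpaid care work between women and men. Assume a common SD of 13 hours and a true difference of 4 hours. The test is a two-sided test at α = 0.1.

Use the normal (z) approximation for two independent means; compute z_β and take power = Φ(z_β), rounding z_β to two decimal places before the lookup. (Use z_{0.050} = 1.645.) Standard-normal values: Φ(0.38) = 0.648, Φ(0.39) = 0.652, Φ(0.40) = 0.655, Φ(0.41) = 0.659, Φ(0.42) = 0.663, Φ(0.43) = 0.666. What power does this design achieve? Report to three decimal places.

Power ≈ 0.663

z_β = δ·√(n/(σ₁²+σ₂²)) − z_{α/2}
    = 4 · √(90/338) − 1.645
    = 4 · 0.51602 − 1.645
    = 2.0641 − 1.645 = 0.4191 → 0.42
Power = Φ(0.42) = 0.663.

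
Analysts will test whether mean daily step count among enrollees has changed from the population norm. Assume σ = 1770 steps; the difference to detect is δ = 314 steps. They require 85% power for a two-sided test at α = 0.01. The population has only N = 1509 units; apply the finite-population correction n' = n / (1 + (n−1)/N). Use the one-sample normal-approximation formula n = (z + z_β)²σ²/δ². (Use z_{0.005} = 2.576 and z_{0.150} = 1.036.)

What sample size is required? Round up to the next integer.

n = (z_{α/2} + z_β)² · σ² / δ²
  = (2.576 + 1.036)² · 1770² / 314²
  = 13.0465 · 3132900 / 98596
  = 414.56
Finite-population correction (N = 1509): 414.56 / (1 + (414.56 − 1)/1509) = 325.38.
Round up → n = 326.

n = 326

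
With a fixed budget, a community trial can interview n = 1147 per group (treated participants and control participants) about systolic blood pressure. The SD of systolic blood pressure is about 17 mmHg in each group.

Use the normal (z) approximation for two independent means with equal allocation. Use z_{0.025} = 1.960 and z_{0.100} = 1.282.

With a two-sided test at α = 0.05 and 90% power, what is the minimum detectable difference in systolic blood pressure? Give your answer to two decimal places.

Minimum detectable difference ≈ 2.30 mmHg

δ = (z_{α/2} + z_β) · √((σ₁²+σ₂²)/n)
  = (1.960 + 1.282) · √(578/1147)
  = 3.242 · √0.50392
  = 3.242 · 0.7099
  = 2.3014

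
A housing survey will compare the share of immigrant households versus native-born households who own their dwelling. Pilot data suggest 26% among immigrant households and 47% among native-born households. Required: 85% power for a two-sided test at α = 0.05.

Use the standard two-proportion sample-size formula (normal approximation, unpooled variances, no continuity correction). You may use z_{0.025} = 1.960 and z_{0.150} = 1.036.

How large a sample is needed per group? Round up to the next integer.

n = (z_{α/2} + z_β)² · [p₁(1−p₁) + p₂(1−p₂)] / (p₁ − p₂)²
  = (1.960 + 1.036)² · (0.26·0.74 + 0.47·0.53) / (-0.21)²
  = (2.996)² · (0.1924 + 0.2491) / 0.0441
  = 8.9760 · 0.4415 / 0.0441
  = 89.86
Round up → n = 90 per group.

n = 90 per group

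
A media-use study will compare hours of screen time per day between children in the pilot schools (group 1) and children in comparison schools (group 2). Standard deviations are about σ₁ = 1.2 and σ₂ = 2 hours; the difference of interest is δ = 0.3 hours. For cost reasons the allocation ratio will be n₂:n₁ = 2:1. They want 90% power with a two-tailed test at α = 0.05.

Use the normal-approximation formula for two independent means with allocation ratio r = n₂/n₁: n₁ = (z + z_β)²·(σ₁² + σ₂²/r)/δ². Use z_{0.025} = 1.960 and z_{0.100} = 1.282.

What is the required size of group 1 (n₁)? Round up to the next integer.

n₁ = 402

n₁ = (z_{α/2} + z_β)² · (σ₁² + σ₂²/r) / δ²
   = (1.960 + 1.282)² · (1.2² + 2²/2) / 0.3²
   = 10.5106 · (1.44 + 2) / 0.09
   = 10.5106 · 3.44 / 0.09
   = 401.74
Round up → n₁ = 402; n₂ = r·n₁ = 2 × 402 = 804.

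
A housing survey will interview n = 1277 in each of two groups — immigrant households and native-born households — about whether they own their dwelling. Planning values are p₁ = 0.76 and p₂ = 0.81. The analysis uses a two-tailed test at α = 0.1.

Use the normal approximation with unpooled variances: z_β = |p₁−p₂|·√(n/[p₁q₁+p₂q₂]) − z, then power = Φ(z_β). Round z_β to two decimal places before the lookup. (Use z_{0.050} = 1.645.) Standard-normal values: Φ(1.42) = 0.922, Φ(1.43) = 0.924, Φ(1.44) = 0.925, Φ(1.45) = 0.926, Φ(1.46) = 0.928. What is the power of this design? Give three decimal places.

z_β = |p₁−p₂|·√(n/[p₁q₁+p₂q₂]) − z_{α/2}
    = 0.05 · √(1277/0.3363) − 1.645
    = 0.05 · 61.6215 − 1.645
    = 3.0811 − 1.645 = 1.4361 → 1.44
Power = Φ(1.44) = 0.925.

Power ≈ 0.925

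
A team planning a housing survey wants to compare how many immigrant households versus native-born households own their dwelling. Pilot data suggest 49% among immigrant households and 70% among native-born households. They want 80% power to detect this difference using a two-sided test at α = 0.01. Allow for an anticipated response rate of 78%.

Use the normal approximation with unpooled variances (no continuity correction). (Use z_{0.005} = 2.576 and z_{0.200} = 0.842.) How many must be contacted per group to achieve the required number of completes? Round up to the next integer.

n = 157 per group

n = (z_{α/2} + z_β)² · [p₁(1−p₁) + p₂(1−p₂)] / (p₁ − p₂)²
  = (2.576 + 0.842)² · (0.49·0.51 + 0.70·0.30) / (-0.21)²
  = (3.418)² · (0.2499 + 0.2100) / 0.0441
  = 11.6827 · 0.4599 / 0.0441
  = 121.83
Adjust for 78% response: 121.83 / 0.78 = 156.20.
Round up → n = 157 per group.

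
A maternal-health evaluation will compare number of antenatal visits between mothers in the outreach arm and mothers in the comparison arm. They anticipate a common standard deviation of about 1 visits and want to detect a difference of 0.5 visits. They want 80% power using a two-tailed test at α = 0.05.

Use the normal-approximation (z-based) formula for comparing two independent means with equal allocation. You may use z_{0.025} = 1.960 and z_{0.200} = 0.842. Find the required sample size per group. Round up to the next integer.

n = (z_{α/2} + z_β)² · (σ₁² + σ₂²) / δ²
  = (1.960 + 0.842)² · (2·1² = 2) / 0.5²
  = 7.8512 · 2 / 0.25
  = 62.81
Round up → n = 63 per group.

n = 63 per group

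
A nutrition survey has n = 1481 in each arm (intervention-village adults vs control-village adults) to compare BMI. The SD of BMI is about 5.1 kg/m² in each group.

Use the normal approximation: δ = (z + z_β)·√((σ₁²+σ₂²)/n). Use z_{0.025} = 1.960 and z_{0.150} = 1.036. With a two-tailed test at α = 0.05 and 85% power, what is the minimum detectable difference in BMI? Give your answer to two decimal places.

δ = (z_{α/2} + z_β) · √((σ₁²+σ₂²)/n)
  = (1.960 + 1.036) · √(52.02/1481)
  = 2.996 · √0.03512
  = 2.996 · 0.1874
  = 0.5615

Minimum detectable difference ≈ 0.56 kg/m²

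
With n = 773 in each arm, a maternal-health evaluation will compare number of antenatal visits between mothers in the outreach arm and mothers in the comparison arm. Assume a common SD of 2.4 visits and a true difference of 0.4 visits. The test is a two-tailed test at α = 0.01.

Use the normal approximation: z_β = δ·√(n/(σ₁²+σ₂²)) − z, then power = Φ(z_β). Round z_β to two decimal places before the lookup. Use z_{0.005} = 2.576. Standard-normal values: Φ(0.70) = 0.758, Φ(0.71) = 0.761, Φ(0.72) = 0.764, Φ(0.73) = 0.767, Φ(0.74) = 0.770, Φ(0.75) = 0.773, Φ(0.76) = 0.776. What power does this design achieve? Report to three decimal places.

z_β = δ·√(n/(σ₁²+σ₂²)) − z_{α/2}
    = 0.4 · √(773/11.52) − 2.576
    = 0.4 · 8.19150 − 2.576
    = 3.2766 − 2.576 = 0.7006 → 0.70
Power = Φ(0.70) = 0.758.

Power ≈ 0.758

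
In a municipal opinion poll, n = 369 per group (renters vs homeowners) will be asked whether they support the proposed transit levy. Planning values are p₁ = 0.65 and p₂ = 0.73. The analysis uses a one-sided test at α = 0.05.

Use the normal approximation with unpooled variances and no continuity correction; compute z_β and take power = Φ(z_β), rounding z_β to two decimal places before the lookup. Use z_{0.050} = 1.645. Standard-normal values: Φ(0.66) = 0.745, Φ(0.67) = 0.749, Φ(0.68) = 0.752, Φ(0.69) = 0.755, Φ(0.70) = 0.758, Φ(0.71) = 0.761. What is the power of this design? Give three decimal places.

Power ≈ 0.761

z_β = |p₁−p₂|·√(n/[p₁q₁+p₂q₂]) − z_α
    = 0.08 · √(369/0.4246) − 1.645
    = 0.08 · 29.4797 − 1.645
    = 2.3584 − 1.645 = 0.7134 → 0.71
Power = Φ(0.71) = 0.761.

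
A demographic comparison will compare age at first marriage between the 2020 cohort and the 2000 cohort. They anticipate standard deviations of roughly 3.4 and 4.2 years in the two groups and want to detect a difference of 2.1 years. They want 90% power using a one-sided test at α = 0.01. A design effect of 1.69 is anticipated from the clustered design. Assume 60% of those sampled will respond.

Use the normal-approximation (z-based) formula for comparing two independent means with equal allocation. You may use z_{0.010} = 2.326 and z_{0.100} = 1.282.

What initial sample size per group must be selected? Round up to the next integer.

n = (z_α + z_β)² · (σ₁² + σ₂²) / δ²
  = (2.326 + 1.282)² · (3.4² + 4.2² = 29.2) / 2.1²
  = 13.0177 · 29.2 / 4.41
  = 86.19
Design effect: 1.69 × 86.19 = 145.67.
Adjust for 60% response: 145.67 / 0.60 = 242.78.
Round up → n = 243 per group.

n = 243 per group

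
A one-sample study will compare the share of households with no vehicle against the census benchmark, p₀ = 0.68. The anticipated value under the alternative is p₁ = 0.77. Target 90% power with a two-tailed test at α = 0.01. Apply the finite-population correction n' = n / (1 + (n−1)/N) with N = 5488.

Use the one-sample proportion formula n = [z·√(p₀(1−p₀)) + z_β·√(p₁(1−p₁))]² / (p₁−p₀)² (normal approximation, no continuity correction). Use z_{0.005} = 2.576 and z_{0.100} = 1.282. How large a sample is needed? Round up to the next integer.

n = 351

n = [z_{α/2}·√(p₀q₀) + z_β·√(p₁q₁)]² / (p₁ − p₀)²
  = [2.576·√(0.68·0.32) + 1.282·√(0.77·0.23)]² / (0.09)²
  = [2.576·0.4665 + 1.282·0.4208]² / 0.0081
  = [1.7411]² / 0.0081
  = 374.27
Finite-population correction (N = 5488): 374.27 / (1 + (374.27 − 1)/5488) = 350.44.
Round up → n = 351.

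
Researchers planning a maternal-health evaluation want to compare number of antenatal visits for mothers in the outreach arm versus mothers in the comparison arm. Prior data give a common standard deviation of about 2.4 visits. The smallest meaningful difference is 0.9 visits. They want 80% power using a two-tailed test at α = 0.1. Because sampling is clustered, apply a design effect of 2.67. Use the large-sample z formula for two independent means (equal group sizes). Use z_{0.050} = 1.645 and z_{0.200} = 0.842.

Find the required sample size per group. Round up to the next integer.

n = (z_{α/2} + z_β)² · (σ₁² + σ₂²) / δ²
  = (1.645 + 0.842)² · (2·2.4² = 11.52) / 0.9²
  = 6.1852 · 11.52 / 0.81
  = 87.97
Design effect: 2.67 × 87.97 = 234.87.
Round up → n = 235 per group.

n = 235 per group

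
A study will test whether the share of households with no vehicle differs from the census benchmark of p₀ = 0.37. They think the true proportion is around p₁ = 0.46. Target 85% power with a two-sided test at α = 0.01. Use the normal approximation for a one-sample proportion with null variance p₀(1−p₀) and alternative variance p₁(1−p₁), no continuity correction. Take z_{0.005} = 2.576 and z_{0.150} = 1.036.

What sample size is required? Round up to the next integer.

n = [z_{α/2}·√(p₀q₀) + z_β·√(p₁q₁)]² / (p₁ − p₀)²
  = [2.576·√(0.37·0.63) + 1.036·√(0.46·0.54)]² / (0.09)²
  = [2.576·0.4828 + 1.036·0.4984]² / 0.0081
  = [1.7600]² / 0.0081
  = 382.44
Round up → n = 383.

n = 383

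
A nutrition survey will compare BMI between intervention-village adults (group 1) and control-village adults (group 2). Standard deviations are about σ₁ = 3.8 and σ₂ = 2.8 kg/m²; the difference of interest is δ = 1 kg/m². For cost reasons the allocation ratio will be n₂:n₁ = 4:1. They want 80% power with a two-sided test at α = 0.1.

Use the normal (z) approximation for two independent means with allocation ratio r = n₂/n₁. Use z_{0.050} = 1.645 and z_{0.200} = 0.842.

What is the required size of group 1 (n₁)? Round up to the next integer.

n₁ = 102

n₁ = (z_{α/2} + z_β)² · (σ₁² + σ₂²/r) / δ²
   = (1.645 + 0.842)² · (3.8² + 2.8²/4) / 1²
   = 6.1852 · (14.44 + 1.96) / 1
   = 6.1852 · 16.4 / 1
   = 101.44
Round up → n₁ = 102; n₂ = r·n₁ = 4 × 102 = 408.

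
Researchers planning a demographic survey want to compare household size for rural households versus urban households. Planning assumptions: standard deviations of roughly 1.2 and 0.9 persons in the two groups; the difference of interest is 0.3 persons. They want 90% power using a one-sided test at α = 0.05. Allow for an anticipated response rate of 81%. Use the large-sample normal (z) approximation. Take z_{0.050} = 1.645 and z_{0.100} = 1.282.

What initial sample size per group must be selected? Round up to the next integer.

n = 265 per group

n = (z_α + z_β)² · (σ₁² + σ₂²) / δ²
  = (1.645 + 1.282)² · (1.2² + 0.9² = 2.25) / 0.3²
  = 8.5673 · 2.25 / 0.09
  = 214.18
Adjust for 81% response: 214.18 / 0.81 = 264.42.
Round up → n = 265 per group.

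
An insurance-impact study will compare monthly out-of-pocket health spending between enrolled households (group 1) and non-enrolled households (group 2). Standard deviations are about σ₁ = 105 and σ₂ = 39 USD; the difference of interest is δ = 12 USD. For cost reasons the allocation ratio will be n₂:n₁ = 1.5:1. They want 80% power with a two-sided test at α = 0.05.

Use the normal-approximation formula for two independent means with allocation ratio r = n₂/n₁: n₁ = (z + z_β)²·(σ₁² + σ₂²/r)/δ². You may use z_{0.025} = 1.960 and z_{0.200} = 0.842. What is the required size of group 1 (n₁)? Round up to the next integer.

n₁ = 657

n₁ = (z_{α/2} + z_β)² · (σ₁² + σ₂²/r) / δ²
   = (1.960 + 0.842)² · (105² + 39²/1.5) / 12²
   = 7.8512 · (11025 + 1014) / 144
   = 7.8512 · 12039 / 144
   = 656.39
Round up → n₁ = 657; n₂ = r·n₁ = 1.5 × 657 = 986.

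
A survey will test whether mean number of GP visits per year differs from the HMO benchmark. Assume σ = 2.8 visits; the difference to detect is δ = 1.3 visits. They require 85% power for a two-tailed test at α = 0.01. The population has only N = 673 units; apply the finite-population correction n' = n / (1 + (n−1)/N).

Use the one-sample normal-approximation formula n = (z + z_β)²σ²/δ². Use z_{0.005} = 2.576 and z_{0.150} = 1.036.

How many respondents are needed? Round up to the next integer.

n = 56

n = (z_{α/2} + z_β)² · σ² / δ²
  = (2.576 + 1.036)² · 2.8² / 1.3²
  = 13.0465 · 7.84 / 1.69
  = 60.52
Finite-population correction (N = 673): 60.52 / (1 + (60.52 − 1)/673) = 55.61.
Round up → n = 56.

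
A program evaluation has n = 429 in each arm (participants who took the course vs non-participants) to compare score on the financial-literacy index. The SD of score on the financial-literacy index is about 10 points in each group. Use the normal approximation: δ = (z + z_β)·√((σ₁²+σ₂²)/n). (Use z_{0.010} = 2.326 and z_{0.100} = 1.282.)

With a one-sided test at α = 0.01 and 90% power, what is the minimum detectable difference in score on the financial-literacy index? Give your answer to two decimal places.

Minimum detectable difference ≈ 2.46 points

δ = (z_α + z_β) · √((σ₁²+σ₂²)/n)
  = (2.326 + 1.282) · √(200/429)
  = 3.608 · √0.4662
  = 3.608 · 0.6828
  = 2.4635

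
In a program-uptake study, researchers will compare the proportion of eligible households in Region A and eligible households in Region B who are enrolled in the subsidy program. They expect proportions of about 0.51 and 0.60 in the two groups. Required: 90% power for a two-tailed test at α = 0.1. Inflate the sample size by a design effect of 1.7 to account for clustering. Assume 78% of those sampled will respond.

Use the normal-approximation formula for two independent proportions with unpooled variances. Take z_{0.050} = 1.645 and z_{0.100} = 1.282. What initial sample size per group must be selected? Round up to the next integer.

n = (z_{α/2} + z_β)² · [p₁(1−p₁) + p₂(1−p₂)] / (p₁ − p₂)²
  = (1.645 + 1.282)² · (0.51·0.49 + 0.60·0.40) / (-0.09)²
  = (2.927)² · (0.2499 + 0.2400) / 0.0081
  = 8.5673 · 0.4899 / 0.0081
  = 518.16
Design effect: 1.7 × 518.16 = 880.88.
Adjust for 78% response: 880.88 / 0.78 = 1129.33.
Round up → n = 1130 per group.

n = 1130 per group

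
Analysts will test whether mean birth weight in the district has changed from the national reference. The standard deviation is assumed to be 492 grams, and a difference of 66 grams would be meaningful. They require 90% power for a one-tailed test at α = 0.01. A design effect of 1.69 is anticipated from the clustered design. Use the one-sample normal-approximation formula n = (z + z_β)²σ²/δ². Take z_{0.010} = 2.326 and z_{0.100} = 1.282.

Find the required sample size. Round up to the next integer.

n = (z_α + z_β)² · σ² / δ²
  = (2.326 + 1.282)² · 492² / 66²
  = 13.0177 · 242064 / 4356
  = 723.39
Design effect: 1.69 × 723.39 = 1222.54.
Round up → n = 1223.

n = 1223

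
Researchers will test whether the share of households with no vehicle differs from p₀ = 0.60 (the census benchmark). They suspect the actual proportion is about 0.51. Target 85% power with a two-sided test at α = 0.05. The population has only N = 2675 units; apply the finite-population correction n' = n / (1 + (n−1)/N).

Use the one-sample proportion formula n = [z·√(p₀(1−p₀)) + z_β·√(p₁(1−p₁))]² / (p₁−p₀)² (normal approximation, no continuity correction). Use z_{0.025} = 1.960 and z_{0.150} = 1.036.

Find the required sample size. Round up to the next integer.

n = [z_{α/2}·√(p₀q₀) + z_β·√(p₁q₁)]² / (p₁ − p₀)²
  = [1.960·√(0.60·0.40) + 1.036·√(0.51·0.49)]² / (-0.09)²
  = [1.960·0.4899 + 1.036·0.4999]² / 0.0081
  = [1.4781]² / 0.0081
  = 269.72
Finite-population correction (N = 2675): 269.72 / (1 + (269.72 − 1)/2675) = 245.10.
Round up → n = 246.

n = 246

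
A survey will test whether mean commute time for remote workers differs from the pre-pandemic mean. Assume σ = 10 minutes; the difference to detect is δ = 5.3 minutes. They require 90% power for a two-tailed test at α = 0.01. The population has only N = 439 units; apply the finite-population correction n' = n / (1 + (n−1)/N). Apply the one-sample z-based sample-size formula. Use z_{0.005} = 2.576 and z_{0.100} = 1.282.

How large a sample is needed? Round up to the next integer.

n = (z_{α/2} + z_β)² · σ² / δ²
  = (2.576 + 1.282)² · 10² / 5.3²
  = 14.8842 · 100 / 28.09
  = 52.99
Finite-population correction (N = 439): 52.99 / (1 + (52.99 − 1)/439) = 47.38.
Round up → n = 48.

n = 48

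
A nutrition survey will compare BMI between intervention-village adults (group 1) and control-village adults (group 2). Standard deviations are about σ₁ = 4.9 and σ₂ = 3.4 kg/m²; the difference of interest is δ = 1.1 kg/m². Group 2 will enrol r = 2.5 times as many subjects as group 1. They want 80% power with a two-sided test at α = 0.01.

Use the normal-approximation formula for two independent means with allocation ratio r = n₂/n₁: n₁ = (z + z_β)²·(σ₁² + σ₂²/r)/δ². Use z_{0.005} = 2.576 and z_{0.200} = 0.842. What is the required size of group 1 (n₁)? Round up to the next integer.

n₁ = (z_{α/2} + z_β)² · (σ₁² + σ₂²/r) / δ²
   = (2.576 + 0.842)² · (4.9² + 3.4²/2.5) / 1.1²
   = 11.6827 · (24.01 + 4.624) / 1.21
   = 11.6827 · 28.634 / 1.21
   = 276.47
Round up → n₁ = 277; n₂ = r·n₁ = 2.5 × 277 = 693.

n₁ = 277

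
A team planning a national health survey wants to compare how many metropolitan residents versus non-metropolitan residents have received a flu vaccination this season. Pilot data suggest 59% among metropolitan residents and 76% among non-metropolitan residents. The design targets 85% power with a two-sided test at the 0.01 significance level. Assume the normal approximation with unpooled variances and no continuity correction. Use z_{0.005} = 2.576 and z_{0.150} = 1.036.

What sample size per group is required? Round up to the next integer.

n = 192 per group

n = (z_{α/2} + z_β)² · [p₁(1−p₁) + p₂(1−p₂)] / (p₁ − p₂)²
  = (2.576 + 1.036)² · (0.59·0.41 + 0.76·0.24) / (-0.17)²
  = (3.612)² · (0.2419 + 0.1824) / 0.0289
  = 13.0465 · 0.4243 / 0.0289
  = 191.54
Round up → n = 192 per group.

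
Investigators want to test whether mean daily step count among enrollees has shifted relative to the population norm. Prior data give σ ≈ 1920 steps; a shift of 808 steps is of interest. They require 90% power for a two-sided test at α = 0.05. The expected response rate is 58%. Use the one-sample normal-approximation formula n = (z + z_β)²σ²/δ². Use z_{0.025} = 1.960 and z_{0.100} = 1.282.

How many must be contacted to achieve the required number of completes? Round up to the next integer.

n = (z_{α/2} + z_β)² · σ² / δ²
  = (1.960 + 1.282)² · 1920² / 808²
  = 10.5106 · 3686400 / 652864
  = 59.35
Adjust for 58% response: 59.35 / 0.58 = 102.32.
Round up → n = 103.

n = 103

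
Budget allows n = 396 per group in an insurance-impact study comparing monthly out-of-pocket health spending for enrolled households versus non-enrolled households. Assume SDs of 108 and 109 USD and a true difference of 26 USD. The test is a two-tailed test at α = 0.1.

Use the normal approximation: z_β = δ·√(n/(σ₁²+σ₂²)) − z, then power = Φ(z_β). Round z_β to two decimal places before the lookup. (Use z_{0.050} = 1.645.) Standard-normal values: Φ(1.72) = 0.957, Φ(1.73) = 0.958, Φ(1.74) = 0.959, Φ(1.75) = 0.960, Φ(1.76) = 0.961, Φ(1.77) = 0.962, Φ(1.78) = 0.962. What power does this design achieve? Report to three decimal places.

Power ≈ 0.958

z_β = δ·√(n/(σ₁²+σ₂²)) − z_{α/2}
    = 26 · √(396/23545) − 1.645
    = 26 · 0.12969 − 1.645
    = 3.3719 − 1.645 = 1.7269 → 1.73
Power = Φ(1.73) = 0.958.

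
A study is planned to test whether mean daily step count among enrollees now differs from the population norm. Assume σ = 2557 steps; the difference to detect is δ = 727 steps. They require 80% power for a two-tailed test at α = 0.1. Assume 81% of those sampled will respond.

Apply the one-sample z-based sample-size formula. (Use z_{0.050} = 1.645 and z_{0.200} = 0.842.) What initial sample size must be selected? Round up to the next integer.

n = 95

n = (z_{α/2} + z_β)² · σ² / δ²
  = (1.645 + 0.842)² · 2557² / 727²
  = 6.1852 · 6538249 / 528529
  = 76.51
Adjust for 81% response: 76.51 / 0.81 = 94.46.
Round up → n = 95.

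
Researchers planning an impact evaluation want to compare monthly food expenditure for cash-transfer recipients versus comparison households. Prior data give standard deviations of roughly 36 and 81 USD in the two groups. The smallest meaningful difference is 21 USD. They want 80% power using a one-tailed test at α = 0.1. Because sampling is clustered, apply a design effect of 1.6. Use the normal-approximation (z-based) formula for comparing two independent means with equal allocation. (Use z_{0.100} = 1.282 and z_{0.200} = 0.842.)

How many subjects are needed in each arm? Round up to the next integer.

n = (z_α + z_β)² · (σ₁² + σ₂²) / δ²
  = (1.282 + 0.842)² · (36² + 81² = 7857) / 21²
  = 4.5114 · 7857 / 441
  = 80.38
Design effect: 1.6 × 80.38 = 128.60.
Round up → n = 129 per group.

n = 129 per group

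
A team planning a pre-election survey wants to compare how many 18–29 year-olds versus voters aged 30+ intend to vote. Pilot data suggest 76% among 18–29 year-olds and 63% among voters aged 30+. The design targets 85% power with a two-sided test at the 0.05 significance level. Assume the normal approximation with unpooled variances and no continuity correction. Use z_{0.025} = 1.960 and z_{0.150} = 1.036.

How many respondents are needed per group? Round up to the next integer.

n = 221 per group

n = (z_{α/2} + z_β)² · [p₁(1−p₁) + p₂(1−p₂)] / (p₁ − p₂)²
  = (1.960 + 1.036)² · (0.76·0.24 + 0.63·0.37) / (0.13)²
  = (2.996)² · (0.1824 + 0.2331) / 0.0169
  = 8.9760 · 0.4155 / 0.0169
  = 220.68
Round up → n = 221 per group.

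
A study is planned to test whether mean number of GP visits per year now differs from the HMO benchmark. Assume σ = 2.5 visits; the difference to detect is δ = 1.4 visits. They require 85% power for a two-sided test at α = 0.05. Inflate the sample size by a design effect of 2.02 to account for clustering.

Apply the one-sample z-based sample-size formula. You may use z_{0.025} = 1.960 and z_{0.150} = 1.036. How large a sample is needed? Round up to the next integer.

n = 58

n = (z_{α/2} + z_β)² · σ² / δ²
  = (1.960 + 1.036)² · 2.5² / 1.4²
  = 8.9760 · 6.25 / 1.96
  = 28.62
Design effect: 2.02 × 28.62 = 57.82.
Round up → n = 58.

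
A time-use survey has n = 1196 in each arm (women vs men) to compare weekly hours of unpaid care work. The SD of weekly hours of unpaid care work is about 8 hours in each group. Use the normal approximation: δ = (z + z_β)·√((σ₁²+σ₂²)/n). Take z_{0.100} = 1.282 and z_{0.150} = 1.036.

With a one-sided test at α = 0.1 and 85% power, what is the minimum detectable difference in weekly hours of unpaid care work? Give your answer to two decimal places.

δ = (z_α + z_β) · √((σ₁²+σ₂²)/n)
  = (1.282 + 1.036) · √(128/1196)
  = 2.318 · √0.10702
  = 2.318 · 0.3271
  = 0.7583

Minimum detectable difference ≈ 0.76 hours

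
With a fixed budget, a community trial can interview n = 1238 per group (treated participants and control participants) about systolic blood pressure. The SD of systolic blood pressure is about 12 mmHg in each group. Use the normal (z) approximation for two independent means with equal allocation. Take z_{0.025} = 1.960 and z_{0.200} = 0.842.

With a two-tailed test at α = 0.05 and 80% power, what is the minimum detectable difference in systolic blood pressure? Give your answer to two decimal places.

δ = (z_{α/2} + z_β) · √((σ₁²+σ₂²)/n)
  = (1.960 + 0.842) · √(288/1238)
  = 2.802 · √0.23263
  = 2.802 · 0.4823
  = 1.3515

Minimum detectable difference ≈ 1.35 mmHg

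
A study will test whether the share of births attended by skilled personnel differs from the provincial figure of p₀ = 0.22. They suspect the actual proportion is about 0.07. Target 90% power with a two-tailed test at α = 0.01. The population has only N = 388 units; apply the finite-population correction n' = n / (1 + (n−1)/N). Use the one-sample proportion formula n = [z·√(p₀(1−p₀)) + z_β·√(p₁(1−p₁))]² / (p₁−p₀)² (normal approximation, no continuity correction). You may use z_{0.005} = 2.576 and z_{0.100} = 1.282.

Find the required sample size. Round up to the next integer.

n = 71

n = [z_{α/2}·√(p₀q₀) + z_β·√(p₁q₁)]² / (p₁ − p₀)²
  = [2.576·√(0.22·0.78) + 1.282·√(0.07·0.93)]² / (-0.15)²
  = [2.576·0.4142 + 1.282·0.2551]² / 0.0225
  = [1.3942]² / 0.0225
  = 86.39
Finite-population correction (N = 388): 86.39 / (1 + (86.39 − 1)/388) = 70.81.
Round up → n = 71.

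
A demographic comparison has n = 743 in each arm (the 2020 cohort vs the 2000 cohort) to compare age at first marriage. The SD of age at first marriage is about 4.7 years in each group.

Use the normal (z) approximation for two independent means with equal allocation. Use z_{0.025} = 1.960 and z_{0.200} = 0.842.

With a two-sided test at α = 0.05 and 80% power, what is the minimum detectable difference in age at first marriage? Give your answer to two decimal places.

Minimum detectable difference ≈ 0.68 years

δ = (z_{α/2} + z_β) · √((σ₁²+σ₂²)/n)
  = (1.960 + 0.842) · √(44.18/743)
  = 2.802 · √0.05946
  = 2.802 · 0.2438
  = 0.6833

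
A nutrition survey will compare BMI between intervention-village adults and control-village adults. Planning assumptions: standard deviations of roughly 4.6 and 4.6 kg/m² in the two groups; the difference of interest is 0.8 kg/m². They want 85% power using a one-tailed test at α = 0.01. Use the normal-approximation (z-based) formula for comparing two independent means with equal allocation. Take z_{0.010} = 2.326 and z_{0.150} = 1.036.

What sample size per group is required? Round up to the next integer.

n = 748 per group

n = (z_α + z_β)² · (σ₁² + σ₂²) / δ²
  = (2.326 + 1.036)² · (4.6² + 4.6² = 42.32) / 0.8²
  = 11.3030 · 42.32 / 0.64
  = 747.41
Round up → n = 748 per group.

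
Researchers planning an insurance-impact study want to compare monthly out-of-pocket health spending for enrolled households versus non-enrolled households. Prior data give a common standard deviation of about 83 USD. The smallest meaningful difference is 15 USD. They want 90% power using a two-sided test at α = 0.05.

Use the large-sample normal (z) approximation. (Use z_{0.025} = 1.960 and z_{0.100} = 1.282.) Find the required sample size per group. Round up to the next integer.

n = (z_{α/2} + z_β)² · (σ₁² + σ₂²) / δ²
  = (1.960 + 1.282)² · (2·83² = 13778) / 15²
  = 10.5106 · 13778 / 225
  = 643.62
Round up → n = 644 per group.

n = 644 per group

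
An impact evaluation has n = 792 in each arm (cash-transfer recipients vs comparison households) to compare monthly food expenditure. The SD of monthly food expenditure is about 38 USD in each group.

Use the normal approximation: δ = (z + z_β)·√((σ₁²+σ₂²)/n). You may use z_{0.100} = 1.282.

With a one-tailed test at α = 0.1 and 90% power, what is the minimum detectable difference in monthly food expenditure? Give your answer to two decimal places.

δ = (z_α + z_β) · √((σ₁²+σ₂²)/n)
  = (1.282 + 1.282) · √(2888/792)
  = 2.564 · √3.6465
  = 2.564 · 1.9096
  = 4.8961

Minimum detectable difference ≈ 4.90 USD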